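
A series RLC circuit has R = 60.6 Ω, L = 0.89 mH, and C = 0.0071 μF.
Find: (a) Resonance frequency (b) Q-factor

Step 1 — Resonance condition Im(Z)=0 gives ω₀ = 1/√(LC).
Step 2 — ω₀ = 1/√(0.00089·7.1e-09) = 3.978e+05 rad/s.
Step 3 — f₀ = ω₀/(2π) = 6.331e+04 Hz.
Step 4 — Series Q: Q = ω₀L/R = 3.978e+05·0.00089/60.6 = 5.842.

(a) f₀ = 6.331e+04 Hz  (b) Q = 5.842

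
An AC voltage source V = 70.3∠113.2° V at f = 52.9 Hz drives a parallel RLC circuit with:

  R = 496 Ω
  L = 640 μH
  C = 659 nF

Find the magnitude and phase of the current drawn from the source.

Step 1 — Angular frequency: ω = 2π·f = 2π·52.9 = 332.4 rad/s.
Step 2 — Component impedances:
  R: Z = R = 496 Ω
  L: Z = jωL = j·332.4·0.00064 = 0 + j0.2127 Ω
  C: Z = 1/(jωC) = -j/(ω·C) = 0 - j4565 Ω
Step 3 — Parallel combination: 1/Z_total = 1/R + 1/L + 1/C; Z_total = 9.124e-05 + j0.2127 Ω = 0.2127∠90.0° Ω.
Step 4 — Source phasor: V = 70.3∠113.2° V = -27.69 + j64.62 V.
Step 5 — Ohm's law: I = V / Z_total = (-27.69 + j64.62) / (9.124e-05 + j0.2127) = 303.7 + j130.3 A.
Step 6 — Convert to polar: |I| = 330.5 A, ∠I = 23.2°.

I = 330.5∠23.2° A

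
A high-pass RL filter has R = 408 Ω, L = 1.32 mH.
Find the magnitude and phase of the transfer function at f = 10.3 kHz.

Step 1 — Angular frequency: ω = 2π·1.03e+04 = 6.472e+04 rad/s.
Step 2 — Transfer function: H(jω) = jωL/(R + jωL).
Step 3 — Numerator jωL = j·85.43; denominator R + jωL = 408 + j85.43.
Step 4 — H = 0.042 + j0.2006.
Step 5 — Magnitude: |H| = 0.2049 (-13.8 dB); phase: φ = 78.2°.

|H| = 0.2049 (-13.8 dB), φ = 78.2°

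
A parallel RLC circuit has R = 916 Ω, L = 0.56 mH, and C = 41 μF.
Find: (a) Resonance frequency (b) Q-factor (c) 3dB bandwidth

Step 1 — Resonance: ω₀ = 1/√(LC) = 1/√(0.00056·4.1e-05) = 6600 rad/s.
Step 2 — f₀ = ω₀/(2π) = 1050 Hz.
Step 3 — Parallel Q: Q = R/(ω₀L) = 916/(6600·0.00056) = 247.9.
Step 4 — Bandwidth: Δω = ω₀/Q = 26.63 rad/s; BW = Δω/(2π) = 4.238 Hz.

(a) f₀ = 1050 Hz  (b) Q = 247.9  (c) BW = 4.238 Hz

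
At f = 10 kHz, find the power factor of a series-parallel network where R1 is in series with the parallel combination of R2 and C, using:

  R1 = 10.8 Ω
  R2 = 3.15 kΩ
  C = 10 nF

Step 1 — Angular frequency: ω = 2π·f = 2π·1e+04 = 6.283e+04 rad/s.
Step 2 — Component impedances:
  R1: Z = R = 10.8 Ω
  R2: Z = R = 3150 Ω
  C: Z = 1/(jωC) = -j/(ω·C) = 0 - j1592 Ω
Step 3 — Parallel branch: R2 || C = 1/(1/R2 + 1/C) = 640.6 - j1268 Ω.
Step 4 — Series with R1: Z_total = R1 + (R2 || C) = 651.4 - j1268 Ω = 1425∠-62.8° Ω.
Step 5 — Power factor: PF = cos(φ) = Re(Z)/|Z| = 651.4/1425.4 = 0.457.
Step 6 — Type: Im(Z) = -1268 ⇒ leading (phase φ = -62.8°).

PF = 0.457 (leading, φ = -62.8°)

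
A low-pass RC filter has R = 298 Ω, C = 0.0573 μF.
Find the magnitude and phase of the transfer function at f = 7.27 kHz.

Step 1 — Angular frequency: ω = 2π·7270 = 4.568e+04 rad/s.
Step 2 — Transfer function: H(jω) = 1/(1 + jωRC).
Step 3 — Denominator: 1 + jωRC = 1 + j·4.568e+04·298·5.73e-08 = 1 + j0.78.
Step 4 — H = 0.6217 - j0.485.
Step 5 — Magnitude: |H| = 0.7885 (-2.1 dB); phase: φ = -38.0°.

|H| = 0.7885 (-2.1 dB), φ = -38.0°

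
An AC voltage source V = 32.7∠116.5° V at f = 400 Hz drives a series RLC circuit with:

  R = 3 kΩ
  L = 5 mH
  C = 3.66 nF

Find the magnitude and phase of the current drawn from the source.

Step 1 — Angular frequency: ω = 2π·f = 2π·400 = 2513 rad/s.
Step 2 — Component impedances:
  R: Z = R = 3000 Ω
  L: Z = jωL = j·2513·0.005 = 0 + j12.57 Ω
  C: Z = 1/(jωC) = -j/(ω·C) = 0 - j1.087e+05 Ω
Step 3 — Series combination: Z_total = R + L + C = 3000 - j1.087e+05 Ω = 1.087e+05∠-88.4° Ω.
Step 4 — Source phasor: V = 32.7∠116.5° V = -14.59 + j29.26 V.
Step 5 — Ohm's law: I = V / Z_total = (-14.59 + j29.26) / (3000 - j1.087e+05) = -0.0002727 - j0.0001267 A.
Step 6 — Convert to polar: |I| = 0.0003007 A, ∠I = -155.1°.

I = 0.0003007∠-155.1° A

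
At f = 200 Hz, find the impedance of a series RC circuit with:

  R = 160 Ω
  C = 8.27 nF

Step 1 — Angular frequency: ω = 2π·f = 2π·200 = 1257 rad/s.
Step 2 — Component impedances:
  R: Z = R = 160 Ω
  C: Z = 1/(jωC) = -j/(ω·C) = 0 - j9.622e+04 Ω
Step 3 — Series combination: Z_total = R + C = 160 - j9.622e+04 Ω = 9.622e+04∠-89.9° Ω.

Z = 160 - j9.622e+04 Ω = 9.622e+04∠-89.9° Ω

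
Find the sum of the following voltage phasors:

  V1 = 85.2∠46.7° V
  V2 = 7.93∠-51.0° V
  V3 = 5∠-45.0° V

Step 1 — Convert each phasor to rectangular form:
  V1 = 85.2·(cos(46.7°) + j·sin(46.7°)) = 58.43 + j62.01 V
  V2 = 7.93·(cos(-51.0°) + j·sin(-51.0°)) = 4.991 - j6.163 V
  V3 = 5·(cos(-45.0°) + j·sin(-45.0°)) = 3.536 - j3.536 V
Step 2 — Sum components: V_total = 66.96 + j52.31 V.
Step 3 — Convert to polar: |V_total| = 84.97 V, ∠V_total = 38.0°.

V_total = 84.97∠38.0° V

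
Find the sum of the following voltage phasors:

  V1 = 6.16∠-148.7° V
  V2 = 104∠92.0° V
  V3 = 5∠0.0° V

Step 1 — Convert each phasor to rectangular form:
  V1 = 6.16·(cos(-148.7°) + j·sin(-148.7°)) = -5.263 - j3.2 V
  V2 = 104·(cos(92.0°) + j·sin(92.0°)) = -3.63 + j103.9 V
  V3 = 5·(cos(0.0°) + j·sin(0.0°)) = 5 V
Step 2 — Sum components: V_total = -3.893 + j100.7 V.
Step 3 — Convert to polar: |V_total| = 100.8 V, ∠V_total = 92.2°.

V_total = 100.8∠92.2° V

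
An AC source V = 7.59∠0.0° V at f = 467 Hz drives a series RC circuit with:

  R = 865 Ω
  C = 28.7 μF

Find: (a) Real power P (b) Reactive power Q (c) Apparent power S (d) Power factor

Step 1 — Angular frequency: ω = 2π·f = 2π·467 = 2934 rad/s.
Step 2 — Component impedances:
  R: Z = R = 865 Ω
  C: Z = 1/(jωC) = -j/(ω·C) = 0 - j11.87 Ω
Step 3 — Series combination: Z_total = R + C = 865 - j11.87 Ω = 865.1∠-0.8° Ω.
Step 4 — Source phasor: V = 7.59∠0.0° V = 7.59 V.
Step 5 — Current: I = V / Z = 0.008773 + j0.0001204 A = 0.008774∠0.8° A.
Step 6 — Complex power: S = V·I* = 0.06659 - j0.0009141 VA.
Step 7 — Real power: P = Re(S) = 0.06659 W.
Step 8 — Reactive power: Q = Im(S) = -0.0009141 VAR.
Step 9 — Apparent power: |S| = 0.06659 VA.
Step 10 — Power factor: PF = P/|S| = 0.9999 (leading).

(a) P = 0.06659 W  (b) Q = -0.0009141 VAR  (c) S = 0.06659 VA  (d) PF = 0.9999 (leading)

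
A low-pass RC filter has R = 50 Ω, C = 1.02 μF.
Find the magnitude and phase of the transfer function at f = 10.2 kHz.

Step 1 — Angular frequency: ω = 2π·1.02e+04 = 6.409e+04 rad/s.
Step 2 — Transfer function: H(jω) = 1/(1 + jωRC).
Step 3 — Denominator: 1 + jωRC = 1 + j·6.409e+04·50·1.02e-06 = 1 + j3.269.
Step 4 — H = 0.08559 - j0.2798.
Step 5 — Magnitude: |H| = 0.2926 (-10.7 dB); phase: φ = -73.0°.

|H| = 0.2926 (-10.7 dB), φ = -73.0°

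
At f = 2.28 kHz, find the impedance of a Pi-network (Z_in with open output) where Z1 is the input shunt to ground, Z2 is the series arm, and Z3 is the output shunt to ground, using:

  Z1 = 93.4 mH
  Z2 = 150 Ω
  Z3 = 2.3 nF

Step 1 — Angular frequency: ω = 2π·f = 2π·2280 = 1.433e+04 rad/s.
Step 2 — Component impedances:
  Z1: Z = jωL = j·1.433e+04·0.0934 = 0 + j1338 Ω
  Z2: Z = R = 150 Ω
  Z3: Z = 1/(jωC) = -j/(ω·C) = 0 - j3.035e+04 Ω
Step 3 — With open output, the series arm Z2 and the output shunt Z3 appear in series to ground: Z2 + Z3 = 150 - j3.035e+04 Ω.
Step 4 — Parallel with input shunt Z1: Z_in = Z1 || (Z2 + Z3) = 0.319 + j1400 Ω = 1400∠90.0° Ω.

Z = 0.319 + j1400 Ω = 1400∠90.0° Ω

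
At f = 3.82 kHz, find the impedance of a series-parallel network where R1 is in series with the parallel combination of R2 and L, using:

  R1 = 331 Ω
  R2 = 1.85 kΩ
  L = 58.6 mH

Step 1 — Angular frequency: ω = 2π·f = 2π·3820 = 2.4e+04 rad/s.
Step 2 — Component impedances:
  R1: Z = R = 331 Ω
  R2: Z = R = 1850 Ω
  L: Z = jωL = j·2.4e+04·0.0586 = 0 + j1407 Ω
Step 3 — Parallel branch: R2 || L = 1/(1/R2 + 1/L) = 677.6 + j891.3 Ω.
Step 4 — Series with R1: Z_total = R1 + (R2 || L) = 1009 + j891.3 Ω = 1346∠41.5° Ω.

Z = 1009 + j891.3 Ω = 1346∠41.5° Ω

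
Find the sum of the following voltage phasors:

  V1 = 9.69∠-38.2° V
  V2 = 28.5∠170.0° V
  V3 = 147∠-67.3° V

Step 1 — Convert each phasor to rectangular form:
  V1 = 9.69·(cos(-38.2°) + j·sin(-38.2°)) = 7.615 - j5.992 V
  V2 = 28.5·(cos(170.0°) + j·sin(170.0°)) = -28.07 + j4.949 V
  V3 = 147·(cos(-67.3°) + j·sin(-67.3°)) = 56.73 - j135.6 V
Step 2 — Sum components: V_total = 36.28 - j136.7 V.
Step 3 — Convert to polar: |V_total| = 141.4 V, ∠V_total = -75.1°.

V_total = 141.4∠-75.1° V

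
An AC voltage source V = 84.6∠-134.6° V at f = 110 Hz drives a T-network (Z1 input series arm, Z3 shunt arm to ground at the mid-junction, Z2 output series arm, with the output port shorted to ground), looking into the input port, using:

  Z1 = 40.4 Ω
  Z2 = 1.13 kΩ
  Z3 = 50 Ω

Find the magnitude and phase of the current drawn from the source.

Step 1 — Angular frequency: ω = 2π·f = 2π·110 = 691.2 rad/s.
Step 2 — Component impedances:
  Z1: Z = R = 40.4 Ω
  Z2: Z = R = 1130 Ω
  Z3: Z = R = 50 Ω
Step 3 — With the output port shorted to ground, the output series arm Z2 runs from the junction to ground; the shunt arm Z3 also runs from the junction to ground. They appear in parallel: Z3 || Z2 = 47.88 Ω.
Step 4 — Series with input arm Z1: Z_in = Z1 + (Z3 || Z2) = 88.28 Ω = 88.28∠0.0° Ω.
Step 5 — Source phasor: V = 84.6∠-134.6° V = -59.4 - j60.24 V.
Step 6 — Ohm's law: I = V / Z_total = (-59.4 - j60.24) / (88.28) = -0.6729 - j0.6823 A.
Step 7 — Convert to polar: |I| = 0.9583 A, ∠I = -134.6°.

I = 0.9583∠-134.6° A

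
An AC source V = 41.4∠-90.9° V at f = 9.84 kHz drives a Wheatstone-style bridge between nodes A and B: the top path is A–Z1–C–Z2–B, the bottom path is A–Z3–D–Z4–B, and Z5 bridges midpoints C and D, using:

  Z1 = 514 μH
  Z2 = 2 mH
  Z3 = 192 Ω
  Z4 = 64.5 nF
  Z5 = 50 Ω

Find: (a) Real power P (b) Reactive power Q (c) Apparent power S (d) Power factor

Step 1 — Angular frequency: ω = 2π·f = 2π·9840 = 6.183e+04 rad/s.
Step 2 — Component impedances:
  Z1: Z = jωL = j·6.183e+04·0.000514 = 0 + j31.78 Ω
  Z2: Z = jωL = j·6.183e+04·0.002 = 0 + j123.7 Ω
  Z3: Z = R = 192 Ω
  Z4: Z = 1/(jωC) = -j/(ω·C) = 0 - j250.8 Ω
  Z5: Z = R = 50 Ω
Step 3 — Bridge requires nodal analysis (the Z5 bridge couples midpoints C and D, so the two paths cannot be reduced to a simple series/parallel combination). Setting node B to ground and injecting 1 A at node A, the 3-node admittance system at A, C, D solves to V_A = Z_AB = 44.44 + j276.7 Ω = 280.2∠80.9° Ω.
Step 4 — Source phasor: V = 41.4∠-90.9° V = -0.6503 - j41.39 V.
Step 5 — Current: I = V / Z = -0.1462 - j0.02113 A = 0.1477∠-171.8° A.
Step 6 — Complex power: S = V·I* = 0.9699 + j6.039 VA.
Step 7 — Real power: P = Re(S) = 0.9699 W.
Step 8 — Reactive power: Q = Im(S) = 6.039 VAR.
Step 9 — Apparent power: |S| = 6.116 VA.
Step 10 — Power factor: PF = P/|S| = 0.1586 (lagging).

(a) P = 0.9699 W  (b) Q = 6.039 VAR  (c) S = 6.116 VA  (d) PF = 0.1586 (lagging)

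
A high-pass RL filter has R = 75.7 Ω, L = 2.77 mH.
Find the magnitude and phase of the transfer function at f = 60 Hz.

Step 1 — Angular frequency: ω = 2π·60 = 377 rad/s.
Step 2 — Transfer function: H(jω) = jωL/(R + jωL).
Step 3 — Numerator jωL = j·1.044; denominator R + jωL = 75.7 + j1.044.
Step 4 — H = 0.0001903 + j0.01379.
Step 5 — Magnitude: |H| = 0.01379 (-37.2 dB); phase: φ = 89.2°.

|H| = 0.01379 (-37.2 dB), φ = 89.2°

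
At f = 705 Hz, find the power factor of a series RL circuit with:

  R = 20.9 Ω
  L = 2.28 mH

Step 1 — Angular frequency: ω = 2π·f = 2π·705 = 4430 rad/s.
Step 2 — Component impedances:
  R: Z = R = 20.9 Ω
  L: Z = jωL = j·4430·0.00228 = 0 + j10.1 Ω
Step 3 — Series combination: Z_total = R + L = 20.9 + j10.1 Ω = 23.21∠25.8° Ω.
Step 4 — Power factor: PF = cos(φ) = Re(Z)/|Z| = 20.9/23.212 = 0.9004.
Step 5 — Type: Im(Z) = 10.1 ⇒ lagging (phase φ = 25.8°).

PF = 0.9004 (lagging, φ = 25.8°)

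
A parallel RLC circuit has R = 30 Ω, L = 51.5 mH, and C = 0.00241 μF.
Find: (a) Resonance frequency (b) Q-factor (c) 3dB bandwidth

Step 1 — Resonance: ω₀ = 1/√(LC) = 1/√(0.0515·2.41e-09) = 8.976e+04 rad/s.
Step 2 — f₀ = ω₀/(2π) = 1.429e+04 Hz.
Step 3 — Parallel Q: Q = R/(ω₀L) = 30/(8.976e+04·0.0515) = 0.00649.
Step 4 — Bandwidth: Δω = ω₀/Q = 1.383e+07 rad/s; BW = Δω/(2π) = 2.201e+06 Hz.

(a) f₀ = 1.429e+04 Hz  (b) Q = 0.00649  (c) BW = 2.201e+06 Hz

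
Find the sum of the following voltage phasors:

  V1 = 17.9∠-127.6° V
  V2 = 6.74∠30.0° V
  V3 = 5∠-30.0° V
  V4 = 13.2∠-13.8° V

Step 1 — Convert each phasor to rectangular form:
  V1 = 17.9·(cos(-127.6°) + j·sin(-127.6°)) = -10.92 - j14.18 V
  V2 = 6.74·(cos(30.0°) + j·sin(30.0°)) = 5.837 + j3.37 V
  V3 = 5·(cos(-30.0°) + j·sin(-30.0°)) = 4.33 - j2.5 V
  V4 = 13.2·(cos(-13.8°) + j·sin(-13.8°)) = 12.82 - j3.149 V
Step 2 — Sum components: V_total = 12.06 - j16.46 V.
Step 3 — Convert to polar: |V_total| = 20.41 V, ∠V_total = -53.8°.

V_total = 20.41∠-53.8° V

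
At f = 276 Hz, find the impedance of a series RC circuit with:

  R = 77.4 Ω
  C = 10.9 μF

Step 1 — Angular frequency: ω = 2π·f = 2π·276 = 1734 rad/s.
Step 2 — Component impedances:
  R: Z = R = 77.4 Ω
  C: Z = 1/(jωC) = -j/(ω·C) = 0 - j52.9 Ω
Step 3 — Series combination: Z_total = R + C = 77.4 - j52.9 Ω = 93.75∠-34.4° Ω.

Z = 77.4 - j52.9 Ω = 93.75∠-34.4° Ω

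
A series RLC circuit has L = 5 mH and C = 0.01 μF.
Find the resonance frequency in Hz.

Step 1 — Resonance condition Im(Z)=0 gives ω₀ = 1/√(LC).
Step 2 — ω₀ = 1/√(0.005·1e-08) = 1.414e+05 rad/s.
Step 3 — f₀ = ω₀/(2π) = 2.251e+04 Hz.

f₀ = 2.251e+04 Hz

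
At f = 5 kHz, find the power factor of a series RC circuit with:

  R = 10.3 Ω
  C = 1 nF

Step 1 — Angular frequency: ω = 2π·f = 2π·5000 = 3.142e+04 rad/s.
Step 2 — Component impedances:
  R: Z = R = 10.3 Ω
  C: Z = 1/(jωC) = -j/(ω·C) = 0 - j3.183e+04 Ω
Step 3 — Series combination: Z_total = R + C = 10.3 - j3.183e+04 Ω = 3.183e+04∠-90.0° Ω.
Step 4 — Power factor: PF = cos(φ) = Re(Z)/|Z| = 10.3/3.183e+04 = 0.0003236.
Step 5 — Type: Im(Z) = -3.183e+04 ⇒ leading (phase φ = -90.0°).

PF = 0.0003236 (leading, φ = -90.0°)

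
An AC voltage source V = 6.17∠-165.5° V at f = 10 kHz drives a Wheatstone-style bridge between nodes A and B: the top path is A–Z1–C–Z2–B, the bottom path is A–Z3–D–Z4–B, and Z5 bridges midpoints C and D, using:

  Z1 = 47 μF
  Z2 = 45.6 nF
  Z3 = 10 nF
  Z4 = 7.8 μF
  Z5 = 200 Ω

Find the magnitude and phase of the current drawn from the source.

Step 1 — Angular frequency: ω = 2π·f = 2π·1e+04 = 6.283e+04 rad/s.
Step 2 — Component impedances:
  Z1: Z = 1/(jωC) = -j/(ω·C) = 0 - j0.3386 Ω
  Z2: Z = 1/(jωC) = -j/(ω·C) = 0 - j349 Ω
  Z3: Z = 1/(jωC) = -j/(ω·C) = 0 - j1592 Ω
  Z4: Z = 1/(jωC) = -j/(ω·C) = 0 - j2.04 Ω
  Z5: Z = R = 200 Ω
Step 3 — Bridge requires nodal analysis (the Z5 bridge couples midpoints C and D, so the two paths cannot be reduced to a simple series/parallel combination). Setting node B to ground and injecting 1 A at node A, the 3-node admittance system at A, C, D solves to V_A = Z_AB = 133.2 - j94.98 Ω = 163.6∠-35.5° Ω.
Step 4 — Source phasor: V = 6.17∠-165.5° V = -5.973 - j1.545 V.
Step 5 — Ohm's law: I = V / Z_total = (-5.973 - j1.545) / (133.2 - j94.98) = -0.02425 - j0.02889 A.
Step 6 — Convert to polar: |I| = 0.03771 A, ∠I = -130.0°.

I = 0.03771∠-130.0° A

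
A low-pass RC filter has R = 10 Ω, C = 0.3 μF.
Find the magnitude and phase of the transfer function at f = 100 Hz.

Step 1 — Angular frequency: ω = 2π·100 = 628.3 rad/s.
Step 2 — Transfer function: H(jω) = 1/(1 + jωRC).
Step 3 — Denominator: 1 + jωRC = 1 + j·628.3·10·3e-07 = 1 + j0.001885.
Step 4 — H = 1 - j0.001885.
Step 5 — Magnitude: |H| = 1 (-0.0 dB); phase: φ = -0.1°.

|H| = 1 (-0.0 dB), φ = -0.1°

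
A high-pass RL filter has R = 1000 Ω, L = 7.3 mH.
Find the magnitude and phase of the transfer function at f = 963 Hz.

Step 1 — Angular frequency: ω = 2π·963 = 6051 rad/s.
Step 2 — Transfer function: H(jω) = jωL/(R + jωL).
Step 3 — Numerator jωL = j·44.17; denominator R + jωL = 1000 + j44.17.
Step 4 — H = 0.001947 + j0.04408.
Step 5 — Magnitude: |H| = 0.04413 (-27.1 dB); phase: φ = 87.5°.

|H| = 0.04413 (-27.1 dB), φ = 87.5°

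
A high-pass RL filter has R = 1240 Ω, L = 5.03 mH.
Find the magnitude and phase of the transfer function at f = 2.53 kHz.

Step 1 — Angular frequency: ω = 2π·2530 = 1.59e+04 rad/s.
Step 2 — Transfer function: H(jω) = jωL/(R + jωL).
Step 3 — Numerator jωL = j·79.96; denominator R + jωL = 1240 + j79.96.
Step 4 — H = 0.004141 + j0.06422.
Step 5 — Magnitude: |H| = 0.06435 (-23.8 dB); phase: φ = 86.3°.

|H| = 0.06435 (-23.8 dB), φ = 86.3°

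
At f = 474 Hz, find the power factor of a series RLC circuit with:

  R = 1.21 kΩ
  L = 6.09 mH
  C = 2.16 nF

Step 1 — Angular frequency: ω = 2π·f = 2π·474 = 2978 rad/s.
Step 2 — Component impedances:
  R: Z = R = 1210 Ω
  L: Z = jωL = j·2978·0.00609 = 0 + j18.14 Ω
  C: Z = 1/(jωC) = -j/(ω·C) = 0 - j1.554e+05 Ω
Step 3 — Series combination: Z_total = R + L + C = 1210 - j1.554e+05 Ω = 1.554e+05∠-89.6° Ω.
Step 4 — Power factor: PF = cos(φ) = Re(Z)/|Z| = 1210/155436 = 0.007785.
Step 5 — Type: Im(Z) = -1.554e+05 ⇒ leading (phase φ = -89.6°).

PF = 0.007785 (leading, φ = -89.6°)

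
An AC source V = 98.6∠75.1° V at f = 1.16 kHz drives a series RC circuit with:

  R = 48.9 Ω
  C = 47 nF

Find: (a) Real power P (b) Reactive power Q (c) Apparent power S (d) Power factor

Step 1 — Angular frequency: ω = 2π·f = 2π·1160 = 7288 rad/s.
Step 2 — Component impedances:
  R: Z = R = 48.9 Ω
  C: Z = 1/(jωC) = -j/(ω·C) = 0 - j2919 Ω
Step 3 — Series combination: Z_total = R + C = 48.9 - j2919 Ω = 2920∠-89.0° Ω.
Step 4 — Source phasor: V = 98.6∠75.1° V = 25.35 + j95.28 V.
Step 5 — Current: I = V / Z = -0.03249 + j0.009229 A = 0.03377∠164.1° A.
Step 6 — Complex power: S = V·I* = 0.05577 - j3.329 VA.
Step 7 — Real power: P = Re(S) = 0.05577 W.
Step 8 — Reactive power: Q = Im(S) = -3.329 VAR.
Step 9 — Apparent power: |S| = 3.33 VA.
Step 10 — Power factor: PF = P/|S| = 0.01675 (leading).

(a) P = 0.05577 W  (b) Q = -3.329 VAR  (c) S = 3.33 VA  (d) PF = 0.01675 (leading)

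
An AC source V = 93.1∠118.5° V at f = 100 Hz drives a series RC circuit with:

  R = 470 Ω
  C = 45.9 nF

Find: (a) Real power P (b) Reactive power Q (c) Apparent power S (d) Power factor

Step 1 — Angular frequency: ω = 2π·f = 2π·100 = 628.3 rad/s.
Step 2 — Component impedances:
  R: Z = R = 470 Ω
  C: Z = 1/(jωC) = -j/(ω·C) = 0 - j3.467e+04 Ω
Step 3 — Series combination: Z_total = R + C = 470 - j3.467e+04 Ω = 3.468e+04∠-89.2° Ω.
Step 4 — Source phasor: V = 93.1∠118.5° V = -44.42 + j81.82 V.
Step 5 — Current: I = V / Z = -0.002377 - j0.001249 A = 0.002685∠-152.3° A.
Step 6 — Complex power: S = V·I* = 0.003388 - j0.2499 VA.
Step 7 — Real power: P = Re(S) = 0.003388 W.
Step 8 — Reactive power: Q = Im(S) = -0.2499 VAR.
Step 9 — Apparent power: |S| = 0.2499 VA.
Step 10 — Power factor: PF = P/|S| = 0.01355 (leading).

(a) P = 0.003388 W  (b) Q = -0.2499 VAR  (c) S = 0.2499 VA  (d) PF = 0.01355 (leading)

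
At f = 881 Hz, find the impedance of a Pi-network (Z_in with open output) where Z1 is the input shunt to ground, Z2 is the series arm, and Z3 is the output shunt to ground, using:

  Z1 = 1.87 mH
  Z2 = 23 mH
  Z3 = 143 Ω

Step 1 — Angular frequency: ω = 2π·f = 2π·881 = 5535 rad/s.
Step 2 — Component impedances:
  Z1: Z = jωL = j·5535·0.00187 = 0 + j10.35 Ω
  Z2: Z = jωL = j·5535·0.023 = 0 + j127.3 Ω
  Z3: Z = R = 143 Ω
Step 3 — With open output, the series arm Z2 and the output shunt Z3 appear in series to ground: Z2 + Z3 = 143 + j127.3 Ω.
Step 4 — Parallel with input shunt Z1: Z_in = Z1 || (Z2 + Z3) = 0.3889 + j9.977 Ω = 9.985∠87.8° Ω.

Z = 0.3889 + j9.977 Ω = 9.985∠87.8° Ω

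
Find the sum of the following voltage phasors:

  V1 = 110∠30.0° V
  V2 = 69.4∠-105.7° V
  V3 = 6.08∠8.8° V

Step 1 — Convert each phasor to rectangular form:
  V1 = 110·(cos(30.0°) + j·sin(30.0°)) = 95.26 + j55 V
  V2 = 69.4·(cos(-105.7°) + j·sin(-105.7°)) = -18.78 - j66.81 V
  V3 = 6.08·(cos(8.8°) + j·sin(8.8°)) = 6.008 + j0.9302 V
Step 2 — Sum components: V_total = 82.49 - j10.88 V.
Step 3 — Convert to polar: |V_total| = 83.21 V, ∠V_total = -7.5°.

V_total = 83.21∠-7.5° V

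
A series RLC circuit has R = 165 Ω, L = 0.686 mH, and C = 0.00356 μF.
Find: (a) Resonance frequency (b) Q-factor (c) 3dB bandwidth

Step 1 — Resonance condition Im(Z)=0 gives ω₀ = 1/√(LC).
Step 2 — ω₀ = 1/√(0.000686·3.56e-09) = 6.399e+05 rad/s.
Step 3 — f₀ = ω₀/(2π) = 1.018e+05 Hz.
Step 4 — Series Q: Q = ω₀L/R = 6.399e+05·0.000686/165 = 2.66.
Step 5 — 3dB bandwidth: Δω = ω₀/Q = 2.405e+05 rad/s; BW = Δω/(2π) = 3.828e+04 Hz.

(a) f₀ = 1.018e+05 Hz  (b) Q = 2.66  (c) BW = 3.828e+04 Hz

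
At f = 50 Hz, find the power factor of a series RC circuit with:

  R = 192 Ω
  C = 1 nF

Step 1 — Angular frequency: ω = 2π·f = 2π·50 = 314.2 rad/s.
Step 2 — Component impedances:
  R: Z = R = 192 Ω
  C: Z = 1/(jωC) = -j/(ω·C) = 0 - j3.183e+06 Ω
Step 3 — Series combination: Z_total = R + C = 192 - j3.183e+06 Ω = 3.183e+06∠-90.0° Ω.
Step 4 — Power factor: PF = cos(φ) = Re(Z)/|Z| = 192/3.183e+06 = 6.032e-05.
Step 5 — Type: Im(Z) = -3.183e+06 ⇒ leading (phase φ = -90.0°).

PF = 6.032e-05 (leading, φ = -90.0°)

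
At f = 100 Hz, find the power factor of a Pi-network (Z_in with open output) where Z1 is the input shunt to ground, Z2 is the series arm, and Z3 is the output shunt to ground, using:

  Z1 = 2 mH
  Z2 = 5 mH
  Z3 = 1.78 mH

Step 1 — Angular frequency: ω = 2π·f = 2π·100 = 628.3 rad/s.
Step 2 — Component impedances:
  Z1: Z = jωL = j·628.3·0.002 = 0 + j1.257 Ω
  Z2: Z = jωL = j·628.3·0.005 = 0 + j3.142 Ω
  Z3: Z = jωL = j·628.3·0.00178 = 0 + j1.118 Ω
Step 3 — With open output, the series arm Z2 and the output shunt Z3 appear in series to ground: Z2 + Z3 = 0 + j4.26 Ω.
Step 4 — Parallel with input shunt Z1: Z_in = Z1 || (Z2 + Z3) = 0 + j0.9704 Ω = 0.9704∠90.0° Ω.
Step 5 — Power factor: PF = cos(φ) = Re(Z)/|Z| = -0/0.9704 = -0.
Step 6 — Type: Im(Z) = 0.9704 ⇒ lagging (phase φ = 90.0°).

PF = -0 (lagging, φ = 90.0°)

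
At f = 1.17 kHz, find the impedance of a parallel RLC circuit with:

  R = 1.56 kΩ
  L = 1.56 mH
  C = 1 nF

Step 1 — Angular frequency: ω = 2π·f = 2π·1170 = 7351 rad/s.
Step 2 — Component impedances:
  R: Z = R = 1560 Ω
  L: Z = jωL = j·7351·0.00156 = 0 + j11.47 Ω
  C: Z = 1/(jωC) = -j/(ω·C) = 0 - j1.36e+05 Ω
Step 3 — Parallel combination: 1/Z_total = 1/R + 1/L + 1/C; Z_total = 0.08432 + j11.47 Ω = 11.47∠89.6° Ω.

Z = 0.08432 + j11.47 Ω = 11.47∠89.6° Ω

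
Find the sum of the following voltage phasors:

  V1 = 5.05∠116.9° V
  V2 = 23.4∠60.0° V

Step 1 — Convert each phasor to rectangular form:
  V1 = 5.05·(cos(116.9°) + j·sin(116.9°)) = -2.285 + j4.504 V
  V2 = 23.4·(cos(60.0°) + j·sin(60.0°)) = 11.7 + j20.26 V
Step 2 — Sum components: V_total = 9.415 + j24.77 V.
Step 3 — Convert to polar: |V_total| = 26.5 V, ∠V_total = 69.2°.

V_total = 26.5∠69.2° V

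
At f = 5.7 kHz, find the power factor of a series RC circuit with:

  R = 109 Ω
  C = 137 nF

Step 1 — Angular frequency: ω = 2π·f = 2π·5700 = 3.581e+04 rad/s.
Step 2 — Component impedances:
  R: Z = R = 109 Ω
  C: Z = 1/(jωC) = -j/(ω·C) = 0 - j203.8 Ω
Step 3 — Series combination: Z_total = R + C = 109 - j203.8 Ω = 231.1∠-61.9° Ω.
Step 4 — Power factor: PF = cos(φ) = Re(Z)/|Z| = 109/231.13 = 0.4716.
Step 5 — Type: Im(Z) = -203.8 ⇒ leading (phase φ = -61.9°).

PF = 0.4716 (leading, φ = -61.9°)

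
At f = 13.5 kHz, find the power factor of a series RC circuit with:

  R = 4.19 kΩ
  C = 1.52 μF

Step 1 — Angular frequency: ω = 2π·f = 2π·1.35e+04 = 8.482e+04 rad/s.
Step 2 — Component impedances:
  R: Z = R = 4190 Ω
  C: Z = 1/(jωC) = -j/(ω·C) = 0 - j7.756 Ω
Step 3 — Series combination: Z_total = R + C = 4190 - j7.756 Ω = 4190∠-0.1° Ω.
Step 4 — Power factor: PF = cos(φ) = Re(Z)/|Z| = 4190/4190 = 1.
Step 5 — Type: Im(Z) = -7.756 ⇒ leading (phase φ = -0.1°).

PF = 1 (leading, φ = -0.1°)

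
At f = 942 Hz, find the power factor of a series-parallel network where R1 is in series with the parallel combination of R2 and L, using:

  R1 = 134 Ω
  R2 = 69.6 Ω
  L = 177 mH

Step 1 — Angular frequency: ω = 2π·f = 2π·942 = 5919 rad/s.
Step 2 — Component impedances:
  R1: Z = R = 134 Ω
  R2: Z = R = 69.6 Ω
  L: Z = jωL = j·5919·0.177 = 0 + j1048 Ω
Step 3 — Parallel branch: R2 || L = 1/(1/R2 + 1/L) = 69.29 + j4.604 Ω.
Step 4 — Series with R1: Z_total = R1 + (R2 || L) = 203.3 + j4.604 Ω = 203.3∠1.3° Ω.
Step 5 — Power factor: PF = cos(φ) = Re(Z)/|Z| = 203.29/203.35 = 0.9997.
Step 6 — Type: Im(Z) = 4.604 ⇒ lagging (phase φ = 1.3°).

PF = 0.9997 (lagging, φ = 1.3°)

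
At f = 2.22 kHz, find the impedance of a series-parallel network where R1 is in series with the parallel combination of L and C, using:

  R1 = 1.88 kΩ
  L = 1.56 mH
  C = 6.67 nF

Step 1 — Angular frequency: ω = 2π·f = 2π·2220 = 1.395e+04 rad/s.
Step 2 — Component impedances:
  R1: Z = R = 1880 Ω
  L: Z = jωL = j·1.395e+04·0.00156 = 0 + j21.76 Ω
  C: Z = 1/(jωC) = -j/(ω·C) = 0 - j1.075e+04 Ω
Step 3 — Parallel branch: L || C = 1/(1/L + 1/C) = 0 + j21.8 Ω.
Step 4 — Series with R1: Z_total = R1 + (L || C) = 1880 + j21.8 Ω = 1880∠0.7° Ω.

Z = 1880 + j21.8 Ω = 1880∠0.7° Ω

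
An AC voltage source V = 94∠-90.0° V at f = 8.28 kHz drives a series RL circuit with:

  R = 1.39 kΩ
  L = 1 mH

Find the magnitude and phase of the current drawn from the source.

Step 1 — Angular frequency: ω = 2π·f = 2π·8280 = 5.202e+04 rad/s.
Step 2 — Component impedances:
  R: Z = R = 1390 Ω
  L: Z = jωL = j·5.202e+04·0.001 = 0 + j52.02 Ω
Step 3 — Series combination: Z_total = R + L = 1390 + j52.02 Ω = 1391∠2.1° Ω.
Step 4 — Source phasor: V = 94∠-90.0° V = 0 - j94 V.
Step 5 — Ohm's law: I = V / Z_total = (0 - j94) / (1390 + j52.02) = -0.002528 - j0.06753 A.
Step 6 — Convert to polar: |I| = 0.06758 A, ∠I = -92.1°.

I = 0.06758∠-92.1° A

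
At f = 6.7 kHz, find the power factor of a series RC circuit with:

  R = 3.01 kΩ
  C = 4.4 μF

Step 1 — Angular frequency: ω = 2π·f = 2π·6700 = 4.21e+04 rad/s.
Step 2 — Component impedances:
  R: Z = R = 3010 Ω
  C: Z = 1/(jωC) = -j/(ω·C) = 0 - j5.399 Ω
Step 3 — Series combination: Z_total = R + C = 3010 - j5.399 Ω = 3010∠-0.1° Ω.
Step 4 — Power factor: PF = cos(φ) = Re(Z)/|Z| = 3010/3010 = 1.
Step 5 — Type: Im(Z) = -5.399 ⇒ leading (phase φ = -0.1°).

PF = 1 (leading, φ = -0.1°)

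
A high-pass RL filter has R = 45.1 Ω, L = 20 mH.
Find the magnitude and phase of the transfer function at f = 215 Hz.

Step 1 — Angular frequency: ω = 2π·215 = 1351 rad/s.
Step 2 — Transfer function: H(jω) = jωL/(R + jωL).
Step 3 — Numerator jωL = j·27.02; denominator R + jωL = 45.1 + j27.02.
Step 4 — H = 0.2641 + j0.4409.
Step 5 — Magnitude: |H| = 0.5139 (-5.8 dB); phase: φ = 59.1°.

|H| = 0.5139 (-5.8 dB), φ = 59.1°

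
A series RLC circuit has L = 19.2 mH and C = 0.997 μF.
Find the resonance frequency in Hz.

Step 1 — Resonance condition Im(Z)=0 gives ω₀ = 1/√(LC).
Step 2 — ω₀ = 1/√(0.0192·9.97e-07) = 7228 rad/s.
Step 3 — f₀ = ω₀/(2π) = 1150 Hz.

f₀ = 1150 Hz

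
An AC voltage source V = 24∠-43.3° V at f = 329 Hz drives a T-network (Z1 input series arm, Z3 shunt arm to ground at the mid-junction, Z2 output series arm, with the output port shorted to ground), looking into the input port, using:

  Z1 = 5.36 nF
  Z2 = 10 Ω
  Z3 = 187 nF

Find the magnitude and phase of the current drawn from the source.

Step 1 — Angular frequency: ω = 2π·f = 2π·329 = 2067 rad/s.
Step 2 — Component impedances:
  Z1: Z = 1/(jωC) = -j/(ω·C) = 0 - j9.025e+04 Ω
  Z2: Z = R = 10 Ω
  Z3: Z = 1/(jωC) = -j/(ω·C) = 0 - j2587 Ω
Step 3 — With the output port shorted to ground, the output series arm Z2 runs from the junction to ground; the shunt arm Z3 also runs from the junction to ground. They appear in parallel: Z3 || Z2 = 10 - j0.03866 Ω.
Step 4 — Series with input arm Z1: Z_in = Z1 + (Z3 || Z2) = 10 - j9.025e+04 Ω = 9.025e+04∠-90.0° Ω.
Step 5 — Source phasor: V = 24∠-43.3° V = 17.47 - j16.46 V.
Step 6 — Ohm's law: I = V / Z_total = (17.47 - j16.46) / (10 - j9.025e+04) = 0.0001824 + j0.0001935 A.
Step 7 — Convert to polar: |I| = 0.0002659 A, ∠I = 46.7°.

I = 0.0002659∠46.7° A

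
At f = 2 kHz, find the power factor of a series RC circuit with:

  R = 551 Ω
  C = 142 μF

Step 1 — Angular frequency: ω = 2π·f = 2π·2000 = 1.257e+04 rad/s.
Step 2 — Component impedances:
  R: Z = R = 551 Ω
  C: Z = 1/(jωC) = -j/(ω·C) = 0 - j0.5604 Ω
Step 3 — Series combination: Z_total = R + C = 551 - j0.5604 Ω = 551∠-0.1° Ω.
Step 4 — Power factor: PF = cos(φ) = Re(Z)/|Z| = 551/551 = 1.
Step 5 — Type: Im(Z) = -0.5604 ⇒ leading (phase φ = -0.1°).

PF = 1 (leading, φ = -0.1°)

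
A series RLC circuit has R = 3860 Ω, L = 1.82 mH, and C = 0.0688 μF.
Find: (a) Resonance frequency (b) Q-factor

Step 1 — Resonance condition Im(Z)=0 gives ω₀ = 1/√(LC).
Step 2 — ω₀ = 1/√(0.00182·6.88e-08) = 8.937e+04 rad/s.
Step 3 — f₀ = ω₀/(2π) = 1.422e+04 Hz.
Step 4 — Series Q: Q = ω₀L/R = 8.937e+04·0.00182/3860 = 0.04214.

(a) f₀ = 1.422e+04 Hz  (b) Q = 0.04214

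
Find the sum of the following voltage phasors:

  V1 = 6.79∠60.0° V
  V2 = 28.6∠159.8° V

Step 1 — Convert each phasor to rectangular form:
  V1 = 6.79·(cos(60.0°) + j·sin(60.0°)) = 3.395 + j5.88 V
  V2 = 28.6·(cos(159.8°) + j·sin(159.8°)) = -26.84 + j9.876 V
Step 2 — Sum components: V_total = -23.45 + j15.76 V.
Step 3 — Convert to polar: |V_total| = 28.25 V, ∠V_total = 146.1°.

V_total = 28.25∠146.1° V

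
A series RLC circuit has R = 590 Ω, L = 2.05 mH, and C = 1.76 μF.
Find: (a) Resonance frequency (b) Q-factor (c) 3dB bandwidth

Step 1 — Resonance condition Im(Z)=0 gives ω₀ = 1/√(LC).
Step 2 — ω₀ = 1/√(0.00205·1.76e-06) = 1.665e+04 rad/s.
Step 3 — f₀ = ω₀/(2π) = 2650 Hz.
Step 4 — Series Q: Q = ω₀L/R = 1.665e+04·0.00205/590 = 0.05785.
Step 5 — 3dB bandwidth: Δω = ω₀/Q = 2.878e+05 rad/s; BW = Δω/(2π) = 4.581e+04 Hz.

(a) f₀ = 2650 Hz  (b) Q = 0.05785  (c) BW = 4.581e+04 Hz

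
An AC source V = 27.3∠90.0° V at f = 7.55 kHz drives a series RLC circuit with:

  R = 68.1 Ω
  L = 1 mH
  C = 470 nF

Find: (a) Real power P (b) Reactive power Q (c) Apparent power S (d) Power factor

Step 1 — Angular frequency: ω = 2π·f = 2π·7550 = 4.744e+04 rad/s.
Step 2 — Component impedances:
  R: Z = R = 68.1 Ω
  L: Z = jωL = j·4.744e+04·0.001 = 0 + j47.44 Ω
  C: Z = 1/(jωC) = -j/(ω·C) = 0 - j44.85 Ω
Step 3 — Series combination: Z_total = R + L + C = 68.1 + j2.587 Ω = 68.15∠2.2° Ω.
Step 4 — Source phasor: V = 27.3∠90.0° V = 0 + j27.3 V.
Step 5 — Current: I = V / Z = 0.01521 + j0.4003 A = 0.4006∠87.8° A.
Step 6 — Complex power: S = V·I* = 10.93 + j0.4151 VA.
Step 7 — Real power: P = Re(S) = 10.93 W.
Step 8 — Reactive power: Q = Im(S) = 0.4151 VAR.
Step 9 — Apparent power: |S| = 10.94 VA.
Step 10 — Power factor: PF = P/|S| = 0.9993 (lagging).

(a) P = 10.93 W  (b) Q = 0.4151 VAR  (c) S = 10.94 VA  (d) PF = 0.9993 (lagging)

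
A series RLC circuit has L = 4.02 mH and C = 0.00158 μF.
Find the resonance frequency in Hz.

Step 1 — Resonance condition Im(Z)=0 gives ω₀ = 1/√(LC).
Step 2 — ω₀ = 1/√(0.00402·1.58e-09) = 3.968e+05 rad/s.
Step 3 — f₀ = ω₀/(2π) = 6.315e+04 Hz.

f₀ = 6.315e+04 Hz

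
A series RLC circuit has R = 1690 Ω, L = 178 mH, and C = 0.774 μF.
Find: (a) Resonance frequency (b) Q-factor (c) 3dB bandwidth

Step 1 — Resonance condition Im(Z)=0 gives ω₀ = 1/√(LC).
Step 2 — ω₀ = 1/√(0.178·7.74e-07) = 2694 rad/s.
Step 3 — f₀ = ω₀/(2π) = 428.8 Hz.
Step 4 — Series Q: Q = ω₀L/R = 2694·0.178/1690 = 0.2838.
Step 5 — 3dB bandwidth: Δω = ω₀/Q = 9494 rad/s; BW = Δω/(2π) = 1511 Hz.

(a) f₀ = 428.8 Hz  (b) Q = 0.2838  (c) BW = 1511 Hz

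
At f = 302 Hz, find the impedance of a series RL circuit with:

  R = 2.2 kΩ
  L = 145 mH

Step 1 — Angular frequency: ω = 2π·f = 2π·302 = 1898 rad/s.
Step 2 — Component impedances:
  R: Z = R = 2200 Ω
  L: Z = jωL = j·1898·0.145 = 0 + j275.1 Ω
Step 3 — Series combination: Z_total = R + L = 2200 + j275.1 Ω = 2217∠7.1° Ω.

Z = 2200 + j275.1 Ω = 2217∠7.1° Ω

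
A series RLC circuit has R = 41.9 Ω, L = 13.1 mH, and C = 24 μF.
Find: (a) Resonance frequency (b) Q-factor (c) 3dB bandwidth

Step 1 — Resonance: ω₀ = 1/√(LC) = 1/√(0.0131·2.4e-05) = 1783 rad/s.
Step 2 — f₀ = ω₀/(2π) = 283.8 Hz.
Step 3 — Series Q: Q = ω₀L/R = 1783·0.0131/41.9 = 0.5576.
Step 4 — Bandwidth: Δω = ω₀/Q = 3198 rad/s; BW = Δω/(2π) = 509.1 Hz.

(a) f₀ = 283.8 Hz  (b) Q = 0.5576  (c) BW = 509.1 Hz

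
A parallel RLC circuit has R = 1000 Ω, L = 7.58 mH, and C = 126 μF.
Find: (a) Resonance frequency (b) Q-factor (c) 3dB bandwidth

Step 1 — Resonance: ω₀ = 1/√(LC) = 1/√(0.00758·0.000126) = 1023 rad/s.
Step 2 — f₀ = ω₀/(2π) = 162.9 Hz.
Step 3 — Parallel Q: Q = R/(ω₀L) = 1000/(1023·0.00758) = 128.9.
Step 4 — Bandwidth: Δω = ω₀/Q = 7.937 rad/s; BW = Δω/(2π) = 1.263 Hz.

(a) f₀ = 162.9 Hz  (b) Q = 128.9  (c) BW = 1.263 Hz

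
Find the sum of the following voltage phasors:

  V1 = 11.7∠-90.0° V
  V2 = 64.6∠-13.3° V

Step 1 — Convert each phasor to rectangular form:
  V1 = 11.7·(cos(-90.0°) + j·sin(-90.0°)) = 0 - j11.7 V
  V2 = 64.6·(cos(-13.3°) + j·sin(-13.3°)) = 62.87 - j14.86 V
Step 2 — Sum components: V_total = 62.87 - j26.56 V.
Step 3 — Convert to polar: |V_total| = 68.25 V, ∠V_total = -22.9°.

V_total = 68.25∠-22.9° V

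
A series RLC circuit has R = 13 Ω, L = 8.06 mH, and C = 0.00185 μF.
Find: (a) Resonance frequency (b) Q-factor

Step 1 — Resonance condition Im(Z)=0 gives ω₀ = 1/√(LC).
Step 2 — ω₀ = 1/√(0.00806·1.85e-09) = 2.59e+05 rad/s.
Step 3 — f₀ = ω₀/(2π) = 4.122e+04 Hz.
Step 4 — Series Q: Q = ω₀L/R = 2.59e+05·0.00806/13 = 160.6.

(a) f₀ = 4.122e+04 Hz  (b) Q = 160.6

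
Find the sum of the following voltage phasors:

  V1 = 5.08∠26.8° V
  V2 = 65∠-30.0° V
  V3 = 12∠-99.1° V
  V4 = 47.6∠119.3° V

Step 1 — Convert each phasor to rectangular form:
  V1 = 5.08·(cos(26.8°) + j·sin(26.8°)) = 4.534 + j2.29 V
  V2 = 65·(cos(-30.0°) + j·sin(-30.0°)) = 56.29 - j32.5 V
  V3 = 12·(cos(-99.1°) + j·sin(-99.1°)) = -1.898 - j11.85 V
  V4 = 47.6·(cos(119.3°) + j·sin(119.3°)) = -23.29 + j41.51 V
Step 2 — Sum components: V_total = 35.63 - j0.548 V.
Step 3 — Convert to polar: |V_total| = 35.64 V, ∠V_total = -0.9°.

V_total = 35.64∠-0.9° V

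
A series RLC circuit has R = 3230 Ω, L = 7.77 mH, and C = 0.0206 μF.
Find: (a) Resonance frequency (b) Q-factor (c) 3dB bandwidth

Step 1 — Resonance condition Im(Z)=0 gives ω₀ = 1/√(LC).
Step 2 — ω₀ = 1/√(0.00777·2.06e-08) = 7.904e+04 rad/s.
Step 3 — f₀ = ω₀/(2π) = 1.258e+04 Hz.
Step 4 — Series Q: Q = ω₀L/R = 7.904e+04·0.00777/3230 = 0.1901.
Step 5 — 3dB bandwidth: Δω = ω₀/Q = 4.157e+05 rad/s; BW = Δω/(2π) = 6.616e+04 Hz.

(a) f₀ = 1.258e+04 Hz  (b) Q = 0.1901  (c) BW = 6.616e+04 Hz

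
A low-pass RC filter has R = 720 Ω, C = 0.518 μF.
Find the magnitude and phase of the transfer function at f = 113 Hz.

Step 1 — Angular frequency: ω = 2π·113 = 710 rad/s.
Step 2 — Transfer function: H(jω) = 1/(1 + jωRC).
Step 3 — Denominator: 1 + jωRC = 1 + j·710·720·5.18e-07 = 1 + j0.2648.
Step 4 — H = 0.9345 - j0.2475.
Step 5 — Magnitude: |H| = 0.9667 (-0.3 dB); phase: φ = -14.8°.

|H| = 0.9667 (-0.3 dB), φ = -14.8°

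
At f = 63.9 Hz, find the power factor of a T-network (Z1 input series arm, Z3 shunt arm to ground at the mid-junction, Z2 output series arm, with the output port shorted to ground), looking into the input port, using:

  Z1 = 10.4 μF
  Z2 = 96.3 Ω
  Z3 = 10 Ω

Step 1 — Angular frequency: ω = 2π·f = 2π·63.9 = 401.5 rad/s.
Step 2 — Component impedances:
  Z1: Z = 1/(jωC) = -j/(ω·C) = 0 - j239.5 Ω
  Z2: Z = R = 96.3 Ω
  Z3: Z = R = 10 Ω
Step 3 — With the output port shorted to ground, the output series arm Z2 runs from the junction to ground; the shunt arm Z3 also runs from the junction to ground. They appear in parallel: Z3 || Z2 = 9.059 Ω.
Step 4 — Series with input arm Z1: Z_in = Z1 + (Z3 || Z2) = 9.059 - j239.5 Ω = 239.7∠-87.8° Ω.
Step 5 — Power factor: PF = cos(φ) = Re(Z)/|Z| = 9.0593/239.66 = 0.0378.
Step 6 — Type: Im(Z) = -239.5 ⇒ leading (phase φ = -87.8°).

PF = 0.0378 (leading, φ = -87.8°)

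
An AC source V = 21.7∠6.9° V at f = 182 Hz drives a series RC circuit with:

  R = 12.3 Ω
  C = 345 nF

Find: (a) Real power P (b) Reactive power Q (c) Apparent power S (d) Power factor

Step 1 — Angular frequency: ω = 2π·f = 2π·182 = 1144 rad/s.
Step 2 — Component impedances:
  R: Z = R = 12.3 Ω
  C: Z = 1/(jωC) = -j/(ω·C) = 0 - j2535 Ω
Step 3 — Series combination: Z_total = R + C = 12.3 - j2535 Ω = 2535∠-89.7° Ω.
Step 4 — Source phasor: V = 21.7∠6.9° V = 21.54 + j2.607 V.
Step 5 — Current: I = V / Z = -0.0009872 + j0.008504 A = 0.008561∠96.6° A.
Step 6 — Complex power: S = V·I* = 0.0009015 - j0.1858 VA.
Step 7 — Real power: P = Re(S) = 0.0009015 W.
Step 8 — Reactive power: Q = Im(S) = -0.1858 VAR.
Step 9 — Apparent power: |S| = 0.1858 VA.
Step 10 — Power factor: PF = P/|S| = 0.004853 (leading).

(a) P = 0.0009015 W  (b) Q = -0.1858 VAR  (c) S = 0.1858 VA  (d) PF = 0.004853 (leading)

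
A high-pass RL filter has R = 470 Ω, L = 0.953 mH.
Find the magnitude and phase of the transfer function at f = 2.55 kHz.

Step 1 — Angular frequency: ω = 2π·2550 = 1.602e+04 rad/s.
Step 2 — Transfer function: H(jω) = jωL/(R + jωL).
Step 3 — Numerator jωL = j·15.27; denominator R + jωL = 470 + j15.27.
Step 4 — H = 0.001054 + j0.03245.
Step 5 — Magnitude: |H| = 0.03247 (-29.8 dB); phase: φ = 88.1°.

|H| = 0.03247 (-29.8 dB), φ = 88.1°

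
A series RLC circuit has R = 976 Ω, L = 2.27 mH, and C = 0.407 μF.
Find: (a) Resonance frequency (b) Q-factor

Step 1 — Resonance condition Im(Z)=0 gives ω₀ = 1/√(LC).
Step 2 — ω₀ = 1/√(0.00227·4.07e-07) = 3.29e+04 rad/s.
Step 3 — f₀ = ω₀/(2π) = 5236 Hz.
Step 4 — Series Q: Q = ω₀L/R = 3.29e+04·0.00227/976 = 0.07652.

(a) f₀ = 5236 Hz  (b) Q = 0.07652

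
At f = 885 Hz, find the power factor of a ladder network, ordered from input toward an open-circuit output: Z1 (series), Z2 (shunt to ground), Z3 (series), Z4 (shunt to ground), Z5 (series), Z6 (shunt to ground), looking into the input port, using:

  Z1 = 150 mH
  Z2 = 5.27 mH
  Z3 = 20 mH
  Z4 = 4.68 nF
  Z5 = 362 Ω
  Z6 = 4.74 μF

Step 1 — Angular frequency: ω = 2π·f = 2π·885 = 5561 rad/s.
Step 2 — Component impedances:
  Z1: Z = jωL = j·5561·0.15 = 0 + j834.1 Ω
  Z2: Z = jωL = j·5561·0.00527 = 0 + j29.3 Ω
  Z3: Z = jωL = j·5561·0.02 = 0 + j111.2 Ω
  Z4: Z = 1/(jωC) = -j/(ω·C) = 0 - j3.843e+04 Ω
  Z5: Z = R = 362 Ω
  Z6: Z = 1/(jωC) = -j/(ω·C) = 0 - j37.94 Ω
Step 3 — Ladder network (open output): work backward from the far end, alternating series and parallel combinations. Z_in = 2.21 + j862.8 Ω = 862.8∠89.9° Ω.
Step 4 — Power factor: PF = cos(φ) = Re(Z)/|Z| = 2.2104/862.79 = 0.002562.
Step 5 — Type: Im(Z) = 862.8 ⇒ lagging (phase φ = 89.9°).

PF = 0.002562 (lagging, φ = 89.9°)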